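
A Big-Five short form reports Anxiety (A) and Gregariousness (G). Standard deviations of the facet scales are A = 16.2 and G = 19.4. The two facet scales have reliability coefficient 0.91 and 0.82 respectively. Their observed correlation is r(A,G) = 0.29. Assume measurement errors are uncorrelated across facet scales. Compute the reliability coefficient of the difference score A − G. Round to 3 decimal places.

0.800

Var(A−G) = 16.2² + 19.4² − 2·16.2·19.4·0.29 = 638.8 − 182.282 = 456.518.
With uncorrelated errors the cross-covariances are all true-score covariance, so they carry over unchanged; only the diagonal terms shrink to ρᵢσᵢ².
True-score variance = [16.2²·0.91 + 19.4²·0.82] − 182.282 = 547.436 − 182.282 = 365.153.
Reliability = 365.153 / 456.518 = 0.800.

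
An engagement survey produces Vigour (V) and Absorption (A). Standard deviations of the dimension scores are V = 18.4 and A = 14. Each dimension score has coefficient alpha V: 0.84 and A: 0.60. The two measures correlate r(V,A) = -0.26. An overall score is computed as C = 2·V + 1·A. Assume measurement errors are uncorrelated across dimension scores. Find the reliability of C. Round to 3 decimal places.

Var(C) = 2²·18.4² + 14² + 2·[2·18.4·14·(-0.26)] = 1550.24 − 267.904 = 1282.34.
With uncorrelated errors the cross-covariances are all true-score covariance, so they carry over unchanged; only the diagonal terms shrink to ρᵢσᵢ².
True-score variance = [2²·18.4²·0.84 + 14²·0.60] − 267.904 = 1255.16 − 267.904 = 987.258.
Reliability = 987.258 / 1282.34 = 0.770.

0.770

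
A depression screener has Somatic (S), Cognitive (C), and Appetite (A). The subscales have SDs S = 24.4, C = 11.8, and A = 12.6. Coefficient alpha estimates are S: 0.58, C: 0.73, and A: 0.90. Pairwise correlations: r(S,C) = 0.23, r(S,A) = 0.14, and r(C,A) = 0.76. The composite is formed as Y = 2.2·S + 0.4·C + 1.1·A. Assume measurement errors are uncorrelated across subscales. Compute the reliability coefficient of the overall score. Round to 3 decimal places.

Var(Y) = 2.2²·24.4² + 0.4²·11.8² + 1.1²·12.6² + 2·[0.88·24.4·11.8·0.23 + 2.42·24.4·12.6·0.14 + 0.44·11.8·12.6·0.76] = 3095.92 + 424.309 = 3520.23.
Because errors are independent across components, Cov(Tᵢ,Tⱼ) = Cov(Xᵢ,Xⱼ); the off-diagonal part of the true-score variance is the same as above.
True-score variance = [2.2²·24.4²·0.58 + 0.4²·11.8²·0.73 + 1.1²·12.6²·0.90] + 424.309 = 1860.45 + 424.309 = 2284.76.
Reliability = 2284.76 / 3520.23 = 0.649.

0.649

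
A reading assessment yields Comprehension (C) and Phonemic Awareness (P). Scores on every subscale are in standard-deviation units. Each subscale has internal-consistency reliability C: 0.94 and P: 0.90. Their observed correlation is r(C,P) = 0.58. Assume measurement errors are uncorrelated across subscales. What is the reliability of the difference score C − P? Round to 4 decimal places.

0.8095

Var(C−P) = 1 + 1 − 2·0.58 = 2 − 1.16 = 0.84.
Under uncorrelated errors the observed covariances equal the true-score covariances, so only the own-variance terms attenuate.
True-score variance = [0.94 + 0.90] − 1.16 = 1.84 − 1.16 = 0.68.
Reliability = 0.68 / 0.84 = 0.8095.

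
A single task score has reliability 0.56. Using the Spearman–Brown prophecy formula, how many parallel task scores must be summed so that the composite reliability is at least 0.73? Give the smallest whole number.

k ≥ ρ*(1−ρ₁)/(ρ₁(1−ρ*)) = 0.73·0.44 / (0.56·0.27) = 2.124.
Smallest integer k = 3.

3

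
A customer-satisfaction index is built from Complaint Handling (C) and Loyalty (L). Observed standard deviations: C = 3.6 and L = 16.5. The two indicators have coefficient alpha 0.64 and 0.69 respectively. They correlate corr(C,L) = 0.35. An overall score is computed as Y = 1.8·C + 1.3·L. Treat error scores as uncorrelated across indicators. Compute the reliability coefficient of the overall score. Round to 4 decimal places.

0.7368

Var(Y) = 1.8²·3.6² + 1.3²·16.5² + 2·[2.34·3.6·16.5·0.35] = 502.093 + 97.2972 = 599.39.
Under uncorrelated errors the observed covariances equal the true-score covariances, so only the own-variance terms attenuate.
True-score variance = [1.8²·3.6²·0.64 + 1.3²·16.5²·0.69] + 97.2972 = 344.345 + 97.2972 = 441.642.
Reliability = 441.642 / 599.39 = 0.7368.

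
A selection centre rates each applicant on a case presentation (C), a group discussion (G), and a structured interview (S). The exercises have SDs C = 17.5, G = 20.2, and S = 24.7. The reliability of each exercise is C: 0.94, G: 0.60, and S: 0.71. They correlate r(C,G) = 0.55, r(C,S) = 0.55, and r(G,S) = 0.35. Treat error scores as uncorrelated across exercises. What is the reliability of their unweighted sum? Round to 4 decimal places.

Var(C+G+S) = 17.5² + 20.2² + 24.7² + 2·[17.5·20.2·0.55 + 17.5·24.7·0.55 + 20.2·24.7·0.35] = 1324.38 + 1213.58 = 2537.96.
With uncorrelated errors the cross-covariances are all true-score covariance, so they carry over unchanged; only the diagonal terms shrink to ρᵢσᵢ².
True-score variance = [17.5²·0.94 + 20.2²·0.60 + 24.7²·0.71] + 1213.58 = 965.863 + 1213.58 = 2179.45.
Reliability = 2179.45 / 2537.96 = 0.8587.

0.8587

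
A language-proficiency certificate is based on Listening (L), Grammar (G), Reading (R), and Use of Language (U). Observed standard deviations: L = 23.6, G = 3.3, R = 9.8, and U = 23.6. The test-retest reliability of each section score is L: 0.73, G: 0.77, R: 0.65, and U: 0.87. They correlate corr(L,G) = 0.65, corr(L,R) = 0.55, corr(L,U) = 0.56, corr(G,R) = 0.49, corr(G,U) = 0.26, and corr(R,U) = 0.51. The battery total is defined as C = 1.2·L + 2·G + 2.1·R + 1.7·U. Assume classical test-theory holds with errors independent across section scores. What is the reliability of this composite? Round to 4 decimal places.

0.9050

Var(C) = 1.2²·23.6² + 2²·3.3² + 2.1²·9.8² + 1.7²·23.6² + 2·[2.4·23.6·3.3·0.65 + 2.52·23.6·9.8·0.55 + 2.04·23.6·23.6·0.56 + 4.2·3.3·9.8·0.49 + 3.4·3.3·23.6·0.26 + 3.57·9.8·23.6·0.51] = 2878.73 + 3269.62 = 6148.36.
With uncorrelated errors the cross-covariances are all true-score covariance, so they carry over unchanged; only the diagonal terms shrink to ρᵢσᵢ².
True-score variance = [1.2²·23.6²·0.73 + 2²·3.3²·0.77 + 2.1²·9.8²·0.65 + 1.7²·23.6²·0.87] + 3269.62 = 2294.68 + 3269.62 = 5564.3.
Reliability = 5564.3 / 6148.36 = 0.9050.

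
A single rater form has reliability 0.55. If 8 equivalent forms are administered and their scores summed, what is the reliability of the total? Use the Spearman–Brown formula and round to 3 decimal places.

0.907

ρ_k = kρ / (1 + (k−1)ρ) = 8·0.55 / (1 + 7·0.55) = 4.400 / 4.850 = 0.907.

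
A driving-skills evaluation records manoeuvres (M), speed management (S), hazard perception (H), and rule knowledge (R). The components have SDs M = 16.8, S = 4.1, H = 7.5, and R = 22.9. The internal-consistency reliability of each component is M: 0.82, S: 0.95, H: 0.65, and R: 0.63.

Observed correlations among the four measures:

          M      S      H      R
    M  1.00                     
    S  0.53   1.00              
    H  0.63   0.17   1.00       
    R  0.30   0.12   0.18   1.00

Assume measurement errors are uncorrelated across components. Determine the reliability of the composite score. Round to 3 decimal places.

Var(M+S+H+R) = 16.8² + 4.1² + 7.5² + 22.9² + 2·[16.8·4.1·0.53 + 16.8·7.5·0.63 + 16.8·22.9·0.30 + 4.1·7.5·0.17 + 4.1·22.9·0.12 + 7.5·22.9·0.18] = 879.71 + 557.423 = 1437.13.
Under uncorrelated errors the observed covariances equal the true-score covariances, so only the own-variance terms attenuate.
True-score variance = [16.8²·0.82 + 4.1²·0.95 + 7.5²·0.65 + 22.9²·0.63] + 557.423 = 614.347 + 557.423 = 1171.77.
Reliability = 1171.77 / 1437.13 = 0.815.

0.815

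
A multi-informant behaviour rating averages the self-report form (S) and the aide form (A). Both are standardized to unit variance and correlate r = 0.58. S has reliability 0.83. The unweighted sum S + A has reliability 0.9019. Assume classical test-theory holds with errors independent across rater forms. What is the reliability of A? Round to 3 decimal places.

Var(S+A) = 2 + 2·0.58 = 3.160.
True-score variance = ρ_S + ρ_A + 2·0.58, so 0.9019 = (0.83 + ρ_A + 1.16) / 3.160.
ρ_A = 0.9019·3.160 − 0.83 − 1.16 = 0.860.

0.860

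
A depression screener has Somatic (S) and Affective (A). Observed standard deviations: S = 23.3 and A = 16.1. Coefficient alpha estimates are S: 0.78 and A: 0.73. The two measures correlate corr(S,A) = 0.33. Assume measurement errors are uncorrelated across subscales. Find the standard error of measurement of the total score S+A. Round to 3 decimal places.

Var(total) = 802.1 + 247.586 = 1049.69.
True-score variance = 612.678 + 247.586 = 860.263, so reliability = 0.8195.
Error variance = 1049.69 − 860.263 = 189.422; SEM = √189.422 = 13.763.

13.763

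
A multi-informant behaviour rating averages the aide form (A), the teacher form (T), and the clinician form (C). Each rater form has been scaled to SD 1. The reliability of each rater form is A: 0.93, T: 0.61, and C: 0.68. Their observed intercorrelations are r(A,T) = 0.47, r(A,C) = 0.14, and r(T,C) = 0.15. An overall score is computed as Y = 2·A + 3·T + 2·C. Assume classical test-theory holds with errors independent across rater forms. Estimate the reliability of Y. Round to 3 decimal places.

Var(Y) = 2² + 3² + 2² + 2·[6·0.47 + 4·0.14 + 6·0.15] = 17 + 8.56 = 25.56.
Under uncorrelated errors the observed covariances equal the true-score covariances, so only the own-variance terms attenuate.
True-score variance = [2²·0.93 + 3²·0.61 + 2²·0.68] + 8.56 = 11.93 + 8.56 = 20.49.
Reliability = 20.49 / 25.56 = 0.802.

0.802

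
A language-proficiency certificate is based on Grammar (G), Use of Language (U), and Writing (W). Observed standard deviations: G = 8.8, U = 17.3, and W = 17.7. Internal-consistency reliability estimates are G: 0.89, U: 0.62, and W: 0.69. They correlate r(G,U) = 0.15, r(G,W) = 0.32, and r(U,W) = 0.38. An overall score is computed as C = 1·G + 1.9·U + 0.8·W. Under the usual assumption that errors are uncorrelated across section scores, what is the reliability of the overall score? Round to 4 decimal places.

Var(C) = 8.8² + 1.9²·17.3² + 0.8²·17.7² + 2·[1.9·8.8·17.3·0.15 + 0.8·8.8·17.7·0.32 + 1.52·17.3·17.7·0.38] = 1358.38 + 520.26 = 1878.64.
With uncorrelated errors the cross-covariances are all true-score covariance, so they carry over unchanged; only the diagonal terms shrink to ρᵢσᵢ².
True-score variance = [8.8²·0.89 + 1.9²·17.3²·0.62 + 0.8²·17.7²·0.69] + 520.26 = 877.141 + 520.26 = 1397.4.
Reliability = 1397.4 / 1878.64 = 0.7438.

0.7438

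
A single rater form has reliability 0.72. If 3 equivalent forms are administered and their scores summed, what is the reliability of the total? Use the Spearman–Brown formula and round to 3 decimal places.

0.885

ρ_k = kρ / (1 + (k−1)ρ) = 3·0.72 / (1 + 2·0.72) = 2.160 / 2.440 = 0.885.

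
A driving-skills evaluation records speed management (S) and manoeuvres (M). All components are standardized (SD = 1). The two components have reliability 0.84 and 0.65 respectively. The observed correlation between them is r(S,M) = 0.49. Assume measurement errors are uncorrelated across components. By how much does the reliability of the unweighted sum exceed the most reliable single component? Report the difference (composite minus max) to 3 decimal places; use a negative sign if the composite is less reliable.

Var(sum) = 2 + 0.98 = 2.98; true-score variance = 1.49 + 0.98 = 2.47; composite reliability = 0.8289.
Max component reliability = 0.8400.
Difference = 0.8289 − 0.8400 = -0.011.

-0.011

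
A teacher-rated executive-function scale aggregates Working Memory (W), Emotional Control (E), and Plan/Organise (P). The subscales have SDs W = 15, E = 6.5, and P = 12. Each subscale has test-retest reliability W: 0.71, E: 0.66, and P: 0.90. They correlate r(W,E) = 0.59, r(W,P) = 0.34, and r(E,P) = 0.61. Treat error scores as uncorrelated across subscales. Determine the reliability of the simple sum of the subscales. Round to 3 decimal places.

0.874

Var(W+E+P) = 15² + 6.5² + 12² + 2·[15·6.5·0.59 + 15·12·0.34 + 6.5·12·0.61] = 411.25 + 332.61 = 743.86.
Because errors are independent across components, Cov(Tᵢ,Tⱼ) = Cov(Xᵢ,Xⱼ); the off-diagonal part of the true-score variance is the same as above.
True-score variance = [15²·0.71 + 6.5²·0.66 + 12²·0.90] + 332.61 = 317.235 + 332.61 = 649.845.
Reliability = 649.845 / 743.86 = 0.874.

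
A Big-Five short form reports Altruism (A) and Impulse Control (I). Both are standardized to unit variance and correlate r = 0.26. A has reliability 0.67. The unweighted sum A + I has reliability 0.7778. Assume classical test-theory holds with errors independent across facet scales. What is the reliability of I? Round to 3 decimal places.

Var(A+I) = 2 + 2·0.26 = 2.520.
True-score variance = ρ_A + ρ_I + 2·0.26, so 0.7778 = (0.67 + ρ_I + 0.52) / 2.520.
ρ_I = 0.7778·2.520 − 0.67 − 0.52 = 0.770.

0.770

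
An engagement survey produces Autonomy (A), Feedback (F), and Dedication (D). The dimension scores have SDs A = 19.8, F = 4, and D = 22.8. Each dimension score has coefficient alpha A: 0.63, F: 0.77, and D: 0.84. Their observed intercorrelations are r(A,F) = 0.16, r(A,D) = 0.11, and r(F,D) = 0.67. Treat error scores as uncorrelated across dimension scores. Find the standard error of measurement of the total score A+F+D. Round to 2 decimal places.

15.23

Var(total) = 927.88 + 246.869 = 1174.75.
True-score variance = 695.971 + 246.869 = 942.84, so reliability = 0.8026.
Error variance = 1174.75 − 942.84 = 231.909; SEM = √231.909 = 15.23.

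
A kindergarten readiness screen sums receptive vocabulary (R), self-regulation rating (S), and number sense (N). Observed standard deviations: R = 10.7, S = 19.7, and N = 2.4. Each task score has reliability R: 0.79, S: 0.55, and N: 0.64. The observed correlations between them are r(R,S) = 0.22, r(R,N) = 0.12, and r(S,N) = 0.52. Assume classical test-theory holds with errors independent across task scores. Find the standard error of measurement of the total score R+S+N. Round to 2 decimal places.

14.17

Var(total) = 508.34 + 148.082 = 656.422.
True-score variance = 307.583 + 148.082 = 455.665, so reliability = 0.6942.
Error variance = 656.422 − 455.665 = 200.757; SEM = √200.757 = 14.17.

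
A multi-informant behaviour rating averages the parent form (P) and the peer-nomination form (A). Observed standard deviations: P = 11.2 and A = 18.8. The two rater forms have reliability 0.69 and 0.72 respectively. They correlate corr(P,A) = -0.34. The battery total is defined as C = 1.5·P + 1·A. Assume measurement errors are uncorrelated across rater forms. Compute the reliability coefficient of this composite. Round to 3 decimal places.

0.557

Var(C) = 1.5²·11.2² + 18.8² + 2·[1.5·11.2·18.8·(-0.34)] = 635.68 − 214.771 = 420.909.
Under uncorrelated errors the observed covariances equal the true-score covariances, so only the own-variance terms attenuate.
True-score variance = [1.5²·11.2²·0.69 + 18.8²·0.72] − 214.771 = 449.222 − 214.771 = 234.451.
Reliability = 234.451 / 420.909 = 0.557.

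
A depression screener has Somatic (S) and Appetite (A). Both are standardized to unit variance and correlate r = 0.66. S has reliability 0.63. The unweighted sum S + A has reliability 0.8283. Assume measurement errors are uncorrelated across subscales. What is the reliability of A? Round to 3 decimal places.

Var(S+A) = 2 + 2·0.66 = 3.320.
True-score variance = ρ_S + ρ_A + 2·0.66, so 0.8283 = (0.63 + ρ_A + 1.32) / 3.320.
ρ_A = 0.8283·3.320 − 0.63 − 1.32 = 0.800.

0.800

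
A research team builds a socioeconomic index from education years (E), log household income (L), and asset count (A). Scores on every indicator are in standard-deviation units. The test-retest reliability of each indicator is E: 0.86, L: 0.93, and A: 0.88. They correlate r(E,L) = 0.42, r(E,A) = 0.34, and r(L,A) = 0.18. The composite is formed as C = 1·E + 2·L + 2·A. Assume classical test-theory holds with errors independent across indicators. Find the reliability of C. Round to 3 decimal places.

0.933

Var(C) = 1 + 2² + 2² + 2·[2·0.42 + 2·0.34 + 4·0.18] = 9 + 4.48 = 13.48.
Under uncorrelated errors the observed covariances equal the true-score covariances, so only the own-variance terms attenuate.
True-score variance = [0.86 + 2²·0.93 + 2²·0.88] + 4.48 = 8.1 + 4.48 = 12.58.
Reliability = 12.58 / 13.48 = 0.933.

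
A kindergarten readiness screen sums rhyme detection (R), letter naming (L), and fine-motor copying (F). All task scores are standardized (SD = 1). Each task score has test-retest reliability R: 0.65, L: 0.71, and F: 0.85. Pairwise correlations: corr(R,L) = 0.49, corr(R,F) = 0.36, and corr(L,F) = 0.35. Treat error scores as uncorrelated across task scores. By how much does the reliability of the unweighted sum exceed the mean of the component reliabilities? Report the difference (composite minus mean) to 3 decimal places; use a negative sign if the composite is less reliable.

Var(sum) = 3 + 2.4 = 5.4; true-score variance = 2.21 + 2.4 = 4.61; composite reliability = 0.8537.
Mean component reliability = 0.7367.
Difference = 0.8537 − 0.7367 = 0.117.

0.117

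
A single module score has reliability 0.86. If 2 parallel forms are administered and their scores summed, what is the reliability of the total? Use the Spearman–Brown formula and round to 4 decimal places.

0.9247

ρ_k = kρ / (1 + (k−1)ρ) = 2·0.86 / (1 + 1·0.86) = 1.720 / 1.860 = 0.9247.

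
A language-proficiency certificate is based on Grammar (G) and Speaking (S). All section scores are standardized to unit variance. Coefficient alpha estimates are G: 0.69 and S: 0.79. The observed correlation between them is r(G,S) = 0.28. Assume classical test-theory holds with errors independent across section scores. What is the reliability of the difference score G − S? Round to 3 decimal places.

Var(G−S) = 1 + 1 − 2·0.28 = 2 − 0.56 = 1.44.
Under uncorrelated errors the observed covariances equal the true-score covariances, so only the own-variance terms attenuate.
True-score variance = [0.69 + 0.79] − 0.56 = 1.48 − 0.56 = 0.92.
Reliability = 0.92 / 1.44 = 0.639.

0.639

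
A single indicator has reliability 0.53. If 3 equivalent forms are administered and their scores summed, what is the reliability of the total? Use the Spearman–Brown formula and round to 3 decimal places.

ρ_k = kρ / (1 + (k−1)ρ) = 3·0.53 / (1 + 2·0.53) = 1.590 / 2.060 = 0.772.

0.772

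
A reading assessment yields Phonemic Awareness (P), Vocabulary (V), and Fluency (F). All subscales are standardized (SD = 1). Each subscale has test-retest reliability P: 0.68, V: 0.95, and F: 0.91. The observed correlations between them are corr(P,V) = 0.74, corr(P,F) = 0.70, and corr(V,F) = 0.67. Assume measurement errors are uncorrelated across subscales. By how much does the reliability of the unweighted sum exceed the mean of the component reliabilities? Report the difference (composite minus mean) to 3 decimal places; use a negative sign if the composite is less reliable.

Var(sum) = 3 + 4.22 = 7.22; true-score variance = 2.54 + 4.22 = 6.76; composite reliability = 0.9363.
Mean component reliability = 0.8467.
Difference = 0.9363 − 0.8467 = 0.090.

0.090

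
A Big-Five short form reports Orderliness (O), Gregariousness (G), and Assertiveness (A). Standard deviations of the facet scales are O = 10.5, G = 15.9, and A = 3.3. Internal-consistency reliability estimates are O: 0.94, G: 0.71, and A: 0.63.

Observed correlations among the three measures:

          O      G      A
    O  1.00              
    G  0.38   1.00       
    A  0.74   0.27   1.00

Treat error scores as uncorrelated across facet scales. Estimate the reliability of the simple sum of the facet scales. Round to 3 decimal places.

Var(O+G+A) = 10.5² + 15.9² + 3.3² + 2·[10.5·15.9·0.38 + 10.5·3.3·0.74 + 15.9·3.3·0.27] = 373.95 + 206.498 = 580.448.
With uncorrelated errors the cross-covariances are all true-score covariance, so they carry over unchanged; only the diagonal terms shrink to ρᵢσᵢ².
True-score variance = [10.5²·0.94 + 15.9²·0.71 + 3.3²·0.63] + 206.498 = 289.991 + 206.498 = 496.489.
Reliability = 496.489 / 580.448 = 0.855.

0.855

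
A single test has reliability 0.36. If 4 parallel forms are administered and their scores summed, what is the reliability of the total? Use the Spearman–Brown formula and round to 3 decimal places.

ρ_k = kρ / (1 + (k−1)ρ) = 4·0.36 / (1 + 3·0.36) = 1.440 / 2.080 = 0.692.

0.692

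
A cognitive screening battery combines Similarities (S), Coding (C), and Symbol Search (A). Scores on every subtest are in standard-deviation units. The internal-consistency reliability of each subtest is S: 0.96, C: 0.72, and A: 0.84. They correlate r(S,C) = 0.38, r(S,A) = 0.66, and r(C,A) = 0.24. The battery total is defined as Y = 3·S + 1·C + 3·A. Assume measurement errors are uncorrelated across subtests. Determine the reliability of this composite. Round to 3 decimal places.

0.940

Var(Y) = 3² + 1 + 3² + 2·[3·0.38 + 9·0.66 + 3·0.24] = 19 + 15.6 = 34.6.
With uncorrelated errors the cross-covariances are all true-score covariance, so they carry over unchanged; only the diagonal terms shrink to ρᵢσᵢ².
True-score variance = [3²·0.96 + 0.72 + 3²·0.84] + 15.6 = 16.92 + 15.6 = 32.52.
Reliability = 32.52 / 34.6 = 0.940.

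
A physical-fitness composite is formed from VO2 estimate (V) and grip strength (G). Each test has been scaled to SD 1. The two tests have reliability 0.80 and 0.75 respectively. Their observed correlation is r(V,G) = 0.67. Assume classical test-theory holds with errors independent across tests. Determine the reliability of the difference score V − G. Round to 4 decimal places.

0.3182

Var(V−G) = 1 + 1 − 2·0.67 = 2 − 1.34 = 0.66.
Under uncorrelated errors the observed covariances equal the true-score covariances, so only the own-variance terms attenuate.
True-score variance = [0.80 + 0.75] − 1.34 = 1.55 − 1.34 = 0.21.
Reliability = 0.21 / 0.66 = 0.3182.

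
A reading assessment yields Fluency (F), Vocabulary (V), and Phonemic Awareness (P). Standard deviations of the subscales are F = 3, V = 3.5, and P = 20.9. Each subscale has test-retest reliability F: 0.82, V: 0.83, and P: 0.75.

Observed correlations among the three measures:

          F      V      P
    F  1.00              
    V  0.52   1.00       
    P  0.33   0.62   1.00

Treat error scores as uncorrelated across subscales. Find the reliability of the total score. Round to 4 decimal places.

0.8122

Var(F+V+P) = 3² + 3.5² + 20.9² + 2·[3·3.5·0.52 + 3·20.9·0.33 + 3.5·20.9·0.62] = 458.06 + 143.008 = 601.068.
Under uncorrelated errors the observed covariances equal the true-score covariances, so only the own-variance terms attenuate.
True-score variance = [3²·0.82 + 3.5²·0.83 + 20.9²·0.75] + 143.008 = 345.155 + 143.008 = 488.163.
Reliability = 488.163 / 601.068 = 0.8122.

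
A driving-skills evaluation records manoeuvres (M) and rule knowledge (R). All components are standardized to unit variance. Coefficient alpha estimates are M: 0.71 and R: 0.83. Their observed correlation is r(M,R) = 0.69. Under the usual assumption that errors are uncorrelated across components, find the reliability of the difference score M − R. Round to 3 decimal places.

0.258

Var(M−R) = 1 + 1 − 2·0.69 = 2 − 1.38 = 0.62.
Under uncorrelated errors the observed covariances equal the true-score covariances, so only the own-variance terms attenuate.
True-score variance = [0.71 + 0.83] − 1.38 = 1.54 − 1.38 = 0.16.
Reliability = 0.16 / 0.62 = 0.258.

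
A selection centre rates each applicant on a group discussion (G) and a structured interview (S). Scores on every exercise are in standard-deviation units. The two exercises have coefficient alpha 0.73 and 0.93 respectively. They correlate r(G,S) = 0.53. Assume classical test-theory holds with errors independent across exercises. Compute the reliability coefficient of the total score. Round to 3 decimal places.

0.889

Var(G+S) = 2 + 2·[0.53] = 2 + 1.06 = 3.06.
Under uncorrelated errors the observed covariances equal the true-score covariances, so only the own-variance terms attenuate.
True-score variance = [0.73 + 0.93] + 1.06 = 1.66 + 1.06 = 2.72.
Reliability = 2.72 / 3.06 = 0.889.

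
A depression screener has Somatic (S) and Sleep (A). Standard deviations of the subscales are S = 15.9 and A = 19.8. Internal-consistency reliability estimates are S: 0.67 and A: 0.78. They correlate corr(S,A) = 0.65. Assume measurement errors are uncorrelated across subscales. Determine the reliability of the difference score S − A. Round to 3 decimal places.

0.280

Var(S−A) = 15.9² + 19.8² − 2·15.9·19.8·0.65 = 644.85 − 409.266 = 235.584.
Under uncorrelated errors the observed covariances equal the true-score covariances, so only the own-variance terms attenuate.
True-score variance = [15.9²·0.67 + 19.8²·0.78] − 409.266 = 475.174 − 409.266 = 65.9079.
Reliability = 65.9079 / 235.584 = 0.280.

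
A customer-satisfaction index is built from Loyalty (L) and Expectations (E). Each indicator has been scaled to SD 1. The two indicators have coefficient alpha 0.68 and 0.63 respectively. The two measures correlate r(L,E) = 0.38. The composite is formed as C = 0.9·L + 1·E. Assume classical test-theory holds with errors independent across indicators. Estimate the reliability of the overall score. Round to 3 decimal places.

0.748

Var(C) = 0.9² + 1 + 2·[0.9·0.38] = 1.81 + 0.684 = 2.494.
Because errors are independent across components, Cov(Tᵢ,Tⱼ) = Cov(Xᵢ,Xⱼ); the off-diagonal part of the true-score variance is the same as above.
True-score variance = [0.9²·0.68 + 0.63] + 0.684 = 1.1808 + 0.684 = 1.8648.
Reliability = 1.8648 / 2.494 = 0.748.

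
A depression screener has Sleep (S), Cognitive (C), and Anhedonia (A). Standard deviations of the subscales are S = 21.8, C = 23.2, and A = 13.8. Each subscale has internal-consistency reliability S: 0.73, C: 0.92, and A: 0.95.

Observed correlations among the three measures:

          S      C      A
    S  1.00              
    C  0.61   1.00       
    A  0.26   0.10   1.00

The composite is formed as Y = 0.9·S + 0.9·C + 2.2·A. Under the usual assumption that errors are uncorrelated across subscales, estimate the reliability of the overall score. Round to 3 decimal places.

Var(Y) = 0.9²·21.8² + 0.9²·23.2² + 2.2²·13.8² + 2·[0.81·21.8·23.2·0.61 + 1.98·21.8·13.8·0.26 + 1.98·23.2·13.8·0.10] = 1742.65 + 936.32 = 2678.97.
Under uncorrelated errors the observed covariances equal the true-score covariances, so only the own-variance terms attenuate.
True-score variance = [0.9²·21.8²·0.73 + 0.9²·23.2²·0.92 + 2.2²·13.8²·0.95] + 936.32 = 1557.75 + 936.32 = 2494.07.
Reliability = 2494.07 / 2678.97 = 0.931.

0.931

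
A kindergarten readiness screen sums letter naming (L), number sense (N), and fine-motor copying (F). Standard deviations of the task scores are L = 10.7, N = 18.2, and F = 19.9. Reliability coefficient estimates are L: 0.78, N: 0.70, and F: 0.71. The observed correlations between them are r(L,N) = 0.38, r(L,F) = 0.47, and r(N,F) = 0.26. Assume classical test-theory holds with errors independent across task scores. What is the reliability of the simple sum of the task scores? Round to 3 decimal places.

0.826

Var(L+N+F) = 10.7² + 18.2² + 19.9² + 2·[10.7·18.2·0.38 + 10.7·19.9·0.47 + 18.2·19.9·0.26] = 841.74 + 536.49 = 1378.23.
Under uncorrelated errors the observed covariances equal the true-score covariances, so only the own-variance terms attenuate.
True-score variance = [10.7²·0.78 + 18.2²·0.70 + 19.9²·0.71] + 536.49 = 602.337 + 536.49 = 1138.83.
Reliability = 1138.83 / 1378.23 = 0.826.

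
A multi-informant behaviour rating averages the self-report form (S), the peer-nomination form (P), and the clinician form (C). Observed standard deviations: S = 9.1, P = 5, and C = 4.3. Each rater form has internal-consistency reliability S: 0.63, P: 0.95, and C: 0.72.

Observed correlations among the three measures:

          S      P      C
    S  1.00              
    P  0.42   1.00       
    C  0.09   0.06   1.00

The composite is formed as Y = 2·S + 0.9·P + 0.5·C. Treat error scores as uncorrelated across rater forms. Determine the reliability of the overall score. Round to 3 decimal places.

Var(Y) = 2²·9.1² + 0.9²·5² + 0.5²·4.3² + 2·[1.8·9.1·5·0.42 + 9.1·4.3·0.09 + 0.45·5·4.3·0.06] = 356.112 + 77.0004 = 433.113.
Because errors are independent across components, Cov(Tᵢ,Tⱼ) = Cov(Xᵢ,Xⱼ); the off-diagonal part of the true-score variance is the same as above.
True-score variance = [2²·9.1²·0.63 + 0.9²·5²·0.95 + 0.5²·4.3²·0.72] + 77.0004 = 231.247 + 77.0004 = 308.247.
Reliability = 308.247 / 433.113 = 0.712.

0.712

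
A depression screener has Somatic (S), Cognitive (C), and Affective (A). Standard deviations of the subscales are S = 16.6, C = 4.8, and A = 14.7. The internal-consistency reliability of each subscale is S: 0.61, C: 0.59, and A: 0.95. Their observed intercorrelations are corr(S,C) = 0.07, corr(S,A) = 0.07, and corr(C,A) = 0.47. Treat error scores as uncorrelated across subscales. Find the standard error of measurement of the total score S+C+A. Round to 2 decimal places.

11.30

Var(total) = 514.69 + 111.644 = 626.334.
True-score variance = 386.971 + 111.644 = 498.615, so reliability = 0.7961.
Error variance = 626.334 − 498.615 = 127.719; SEM = √127.719 = 11.30.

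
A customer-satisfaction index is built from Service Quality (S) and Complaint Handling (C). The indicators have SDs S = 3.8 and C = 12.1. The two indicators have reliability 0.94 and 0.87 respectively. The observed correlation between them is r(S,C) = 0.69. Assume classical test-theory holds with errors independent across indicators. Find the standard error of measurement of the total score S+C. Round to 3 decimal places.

Var(total) = 160.85 + 63.4524 = 224.302.
True-score variance = 140.95 + 63.4524 = 204.403, so reliability = 0.9113.
Error variance = 224.302 − 204.403 = 19.8997; SEM = √19.8997 = 4.461.

4.461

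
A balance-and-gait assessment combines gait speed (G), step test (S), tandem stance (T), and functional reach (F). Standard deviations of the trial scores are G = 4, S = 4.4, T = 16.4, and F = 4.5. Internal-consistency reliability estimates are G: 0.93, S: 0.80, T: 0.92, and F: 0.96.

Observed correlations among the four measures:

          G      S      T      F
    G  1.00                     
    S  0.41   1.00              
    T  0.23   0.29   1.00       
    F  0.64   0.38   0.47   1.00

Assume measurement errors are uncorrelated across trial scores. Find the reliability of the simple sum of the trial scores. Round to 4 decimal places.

Var(G+S+T+F) = 4² + 4.4² + 16.4² + 4.5² + 2·[4·4.4·0.41 + 4·16.4·0.23 + 4·4.5·0.64 + 4.4·16.4·0.29 + 4.4·4.5·0.38 + 16.4·4.5·0.47] = 324.57 + 193.921 = 518.491.
Under uncorrelated errors the observed covariances equal the true-score covariances, so only the own-variance terms attenuate.
True-score variance = [4²·0.93 + 4.4²·0.80 + 16.4²·0.92 + 4.5²·0.96] + 193.921 = 297.251 + 193.921 = 491.172.
Reliability = 491.172 / 518.491 = 0.9473.

0.9473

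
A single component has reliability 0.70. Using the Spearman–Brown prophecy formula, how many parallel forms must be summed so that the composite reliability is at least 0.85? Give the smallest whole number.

3

k ≥ ρ*(1−ρ₁)/(ρ₁(1−ρ*)) = 0.85·0.30 / (0.70·0.15) = 2.429.
Smallest integer k = 3.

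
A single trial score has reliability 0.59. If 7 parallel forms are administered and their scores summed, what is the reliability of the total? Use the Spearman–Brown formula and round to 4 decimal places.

ρ_k = kρ / (1 + (k−1)ρ) = 7·0.59 / (1 + 6·0.59) = 4.130 / 4.540 = 0.9097.

0.9097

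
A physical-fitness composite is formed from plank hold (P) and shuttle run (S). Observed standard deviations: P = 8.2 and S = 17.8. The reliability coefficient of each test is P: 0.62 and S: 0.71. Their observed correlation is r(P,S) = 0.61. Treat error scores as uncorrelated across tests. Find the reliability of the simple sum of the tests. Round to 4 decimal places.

0.7911

Var(P+S) = 8.2² + 17.8² + 2·[8.2·17.8·0.61] = 384.08 + 178.071 = 562.151.
Because errors are independent across components, Cov(Tᵢ,Tⱼ) = Cov(Xᵢ,Xⱼ); the off-diagonal part of the true-score variance is the same as above.
True-score variance = [8.2²·0.62 + 17.8²·0.71] + 178.071 = 266.645 + 178.071 = 444.716.
Reliability = 444.716 / 562.151 = 0.7911.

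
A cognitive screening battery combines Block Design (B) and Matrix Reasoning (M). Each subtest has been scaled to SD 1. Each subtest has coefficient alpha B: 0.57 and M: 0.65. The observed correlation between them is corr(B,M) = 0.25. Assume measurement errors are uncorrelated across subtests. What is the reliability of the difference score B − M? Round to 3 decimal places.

0.480

Var(B−M) = 1 + 1 − 2·0.25 = 2 − 0.5 = 1.5.
With uncorrelated errors the cross-covariances are all true-score covariance, so they carry over unchanged; only the diagonal terms shrink to ρᵢσᵢ².
True-score variance = [0.57 + 0.65] − 0.5 = 1.22 − 0.5 = 0.72.
Reliability = 0.72 / 1.5 = 0.480.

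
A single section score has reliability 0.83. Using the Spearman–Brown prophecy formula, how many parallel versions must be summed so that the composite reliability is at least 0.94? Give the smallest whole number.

k ≥ ρ*(1−ρ₁)/(ρ₁(1−ρ*)) = 0.94·0.17 / (0.83·0.06) = 3.209.
Smallest integer k = 4.

4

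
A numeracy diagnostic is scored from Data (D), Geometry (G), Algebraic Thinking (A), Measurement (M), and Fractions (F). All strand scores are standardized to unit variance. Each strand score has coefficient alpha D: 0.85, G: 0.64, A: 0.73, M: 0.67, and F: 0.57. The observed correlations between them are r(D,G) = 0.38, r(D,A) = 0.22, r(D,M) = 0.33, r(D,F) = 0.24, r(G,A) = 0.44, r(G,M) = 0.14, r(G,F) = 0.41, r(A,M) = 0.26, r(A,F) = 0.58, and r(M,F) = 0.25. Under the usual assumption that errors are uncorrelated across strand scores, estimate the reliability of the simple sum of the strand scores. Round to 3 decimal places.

0.866

Var(D+G+A+M+F) = 5 + 2·[0.38 + 0.22 + 0.33 + 0.24 + 0.44 + 0.14 + 0.41 + 0.26 + 0.58 + 0.25] = 5 + 6.5 = 11.5.
Because errors are independent across components, Cov(Tᵢ,Tⱼ) = Cov(Xᵢ,Xⱼ); the off-diagonal part of the true-score variance is the same as above.
True-score variance = [0.85 + 0.64 + 0.73 + 0.67 + 0.57] + 6.5 = 3.46 + 6.5 = 9.96.
Reliability = 9.96 / 11.5 = 0.866.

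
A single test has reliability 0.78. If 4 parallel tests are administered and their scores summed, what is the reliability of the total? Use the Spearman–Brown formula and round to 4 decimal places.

ρ_k = kρ / (1 + (k−1)ρ) = 4·0.78 / (1 + 3·0.78) = 3.120 / 3.340 = 0.9341.

0.9341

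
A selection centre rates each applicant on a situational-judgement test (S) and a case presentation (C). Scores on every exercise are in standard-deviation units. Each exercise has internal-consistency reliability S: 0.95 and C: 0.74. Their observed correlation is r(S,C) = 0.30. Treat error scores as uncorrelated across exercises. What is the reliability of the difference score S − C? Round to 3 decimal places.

0.779

Var(S−C) = 1 + 1 − 2·0.30 = 2 − 0.6 = 1.4.
With uncorrelated errors the cross-covariances are all true-score covariance, so they carry over unchanged; only the diagonal terms shrink to ρᵢσᵢ².
True-score variance = [0.95 + 0.74] − 0.6 = 1.69 − 0.6 = 1.09.
Reliability = 1.09 / 1.4 = 0.779.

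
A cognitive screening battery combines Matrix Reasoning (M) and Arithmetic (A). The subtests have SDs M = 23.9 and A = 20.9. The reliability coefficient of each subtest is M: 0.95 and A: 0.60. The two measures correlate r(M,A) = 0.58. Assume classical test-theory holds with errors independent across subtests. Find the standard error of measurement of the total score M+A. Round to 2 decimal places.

Var(total) = 1008.02 + 579.432 = 1587.45.
True-score variance = 804.735 + 579.432 = 1384.17, so reliability = 0.8719.
Error variance = 1587.45 − 1384.17 = 203.285; SEM = √203.285 = 14.26.

14.26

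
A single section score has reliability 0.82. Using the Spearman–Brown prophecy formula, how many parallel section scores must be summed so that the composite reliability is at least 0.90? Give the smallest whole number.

2

k ≥ ρ*(1−ρ₁)/(ρ₁(1−ρ*)) = 0.90·0.18 / (0.82·0.10) = 1.976.
Smallest integer k = 2.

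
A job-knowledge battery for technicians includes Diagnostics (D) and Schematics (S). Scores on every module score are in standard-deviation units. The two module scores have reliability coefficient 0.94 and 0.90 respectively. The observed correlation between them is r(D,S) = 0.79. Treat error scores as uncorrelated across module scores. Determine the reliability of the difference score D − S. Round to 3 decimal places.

0.619

Var(D−S) = 1 + 1 − 2·0.79 = 2 − 1.58 = 0.42.
With uncorrelated errors the cross-covariances are all true-score covariance, so they carry over unchanged; only the diagonal terms shrink to ρᵢσᵢ².
True-score variance = [0.94 + 0.90] − 1.58 = 1.84 − 1.58 = 0.26.
Reliability = 0.26 / 0.42 = 0.619.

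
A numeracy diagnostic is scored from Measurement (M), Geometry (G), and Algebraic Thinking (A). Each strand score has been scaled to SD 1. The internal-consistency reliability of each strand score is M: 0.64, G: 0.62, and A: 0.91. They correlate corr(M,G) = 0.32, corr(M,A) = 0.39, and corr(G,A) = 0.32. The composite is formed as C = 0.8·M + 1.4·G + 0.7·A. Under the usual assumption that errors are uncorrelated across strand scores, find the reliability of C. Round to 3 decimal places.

0.791

Var(C) = 0.8² + 1.4² + 0.7² + 2·[1.12·0.32 + 0.56·0.39 + 0.98·0.32] = 3.09 + 1.7808 = 4.8708.
With uncorrelated errors the cross-covariances are all true-score covariance, so they carry over unchanged; only the diagonal terms shrink to ρᵢσᵢ².
True-score variance = [0.8²·0.64 + 1.4²·0.62 + 0.7²·0.91] + 1.7808 = 2.0707 + 1.7808 = 3.8515.
Reliability = 3.8515 / 4.8708 = 0.791.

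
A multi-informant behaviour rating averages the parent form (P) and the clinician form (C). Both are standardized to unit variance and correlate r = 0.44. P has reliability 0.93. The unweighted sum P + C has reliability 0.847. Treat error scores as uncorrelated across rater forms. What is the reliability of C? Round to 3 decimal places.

0.629

Var(P+C) = 2 + 2·0.44 = 2.880.
True-score variance = ρ_P + ρ_C + 2·0.44, so 0.847 = (0.93 + ρ_C + 0.88) / 2.880.
ρ_C = 0.847·2.880 − 0.93 − 0.88 = 0.629.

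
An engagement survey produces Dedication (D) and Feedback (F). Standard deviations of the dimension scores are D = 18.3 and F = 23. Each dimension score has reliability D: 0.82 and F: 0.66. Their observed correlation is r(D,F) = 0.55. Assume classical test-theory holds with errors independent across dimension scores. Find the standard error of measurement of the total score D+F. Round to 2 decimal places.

15.50

Var(total) = 863.89 + 462.99 = 1326.88.
True-score variance = 623.75 + 462.99 = 1086.74, so reliability = 0.8190.
Error variance = 1326.88 − 1086.74 = 240.14; SEM = √240.14 = 15.50.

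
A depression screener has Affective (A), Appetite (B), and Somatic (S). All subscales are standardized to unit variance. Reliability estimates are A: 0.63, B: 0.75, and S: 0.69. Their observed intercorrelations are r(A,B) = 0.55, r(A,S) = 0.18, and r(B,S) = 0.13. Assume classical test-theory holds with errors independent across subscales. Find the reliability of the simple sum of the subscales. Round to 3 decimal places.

0.803

Var(A+B+S) = 3 + 2·[0.55 + 0.18 + 0.13] = 3 + 1.72 = 4.72.
With uncorrelated errors the cross-covariances are all true-score covariance, so they carry over unchanged; only the diagonal terms shrink to ρᵢσᵢ².
True-score variance = [0.63 + 0.75 + 0.69] + 1.72 = 2.07 + 1.72 = 3.79.
Reliability = 3.79 / 4.72 = 0.803.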